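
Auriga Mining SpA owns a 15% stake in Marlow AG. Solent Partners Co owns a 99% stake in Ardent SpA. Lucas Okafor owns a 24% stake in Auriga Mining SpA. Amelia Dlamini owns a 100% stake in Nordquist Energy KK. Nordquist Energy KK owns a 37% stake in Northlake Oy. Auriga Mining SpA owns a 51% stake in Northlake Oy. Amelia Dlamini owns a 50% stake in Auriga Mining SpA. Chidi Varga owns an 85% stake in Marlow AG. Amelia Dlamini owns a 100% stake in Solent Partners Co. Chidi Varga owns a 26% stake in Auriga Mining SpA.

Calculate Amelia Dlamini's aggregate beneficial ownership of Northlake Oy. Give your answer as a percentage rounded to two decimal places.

62.50%

Amelia reaches Northlake along 2 paths.
Via Auriga: 50% × 51% = 25.5%.
Via Nordquist: 100% × 37% = 37%.
Total: 25.5% + 37% = 62.5%.
Rounded: 62.50%.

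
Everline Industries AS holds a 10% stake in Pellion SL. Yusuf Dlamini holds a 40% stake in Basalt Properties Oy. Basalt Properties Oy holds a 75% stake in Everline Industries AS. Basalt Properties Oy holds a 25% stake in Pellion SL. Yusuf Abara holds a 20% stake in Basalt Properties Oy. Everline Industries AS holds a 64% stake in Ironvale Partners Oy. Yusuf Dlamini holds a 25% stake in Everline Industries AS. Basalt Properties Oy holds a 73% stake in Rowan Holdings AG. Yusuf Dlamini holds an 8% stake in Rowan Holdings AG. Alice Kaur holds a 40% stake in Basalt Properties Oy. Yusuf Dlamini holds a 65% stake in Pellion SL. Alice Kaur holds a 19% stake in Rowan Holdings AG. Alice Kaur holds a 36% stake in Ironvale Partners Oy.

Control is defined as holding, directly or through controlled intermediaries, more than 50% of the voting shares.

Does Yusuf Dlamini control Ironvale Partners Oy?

No

Yusuf Dlamini holds 65% of Pellion, so Yusuf Dlamini controls Pellion.
Neither Yusuf Dlamini nor any entity Yusuf Dlamini controls holds any voting interest in Ironvale.
So Yusuf Dlamini does not control Ironvale.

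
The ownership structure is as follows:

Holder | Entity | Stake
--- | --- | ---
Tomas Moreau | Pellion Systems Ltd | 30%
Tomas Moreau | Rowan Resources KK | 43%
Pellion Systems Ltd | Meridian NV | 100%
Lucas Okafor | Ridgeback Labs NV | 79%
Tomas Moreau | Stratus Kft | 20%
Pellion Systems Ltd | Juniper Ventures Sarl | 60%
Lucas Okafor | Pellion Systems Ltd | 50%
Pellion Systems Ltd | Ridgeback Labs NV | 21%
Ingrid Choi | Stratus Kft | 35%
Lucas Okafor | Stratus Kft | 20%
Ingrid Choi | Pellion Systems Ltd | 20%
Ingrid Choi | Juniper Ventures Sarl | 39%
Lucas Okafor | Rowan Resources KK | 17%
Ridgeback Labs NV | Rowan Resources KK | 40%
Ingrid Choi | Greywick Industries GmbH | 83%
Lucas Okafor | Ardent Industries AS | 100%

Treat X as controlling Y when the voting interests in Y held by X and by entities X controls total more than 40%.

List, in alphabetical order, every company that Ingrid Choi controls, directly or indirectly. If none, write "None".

Ingrid holds 83% of Greywick, so Ingrid controls Greywick.
No other company's threshold is met.

Greywick Industries GmbH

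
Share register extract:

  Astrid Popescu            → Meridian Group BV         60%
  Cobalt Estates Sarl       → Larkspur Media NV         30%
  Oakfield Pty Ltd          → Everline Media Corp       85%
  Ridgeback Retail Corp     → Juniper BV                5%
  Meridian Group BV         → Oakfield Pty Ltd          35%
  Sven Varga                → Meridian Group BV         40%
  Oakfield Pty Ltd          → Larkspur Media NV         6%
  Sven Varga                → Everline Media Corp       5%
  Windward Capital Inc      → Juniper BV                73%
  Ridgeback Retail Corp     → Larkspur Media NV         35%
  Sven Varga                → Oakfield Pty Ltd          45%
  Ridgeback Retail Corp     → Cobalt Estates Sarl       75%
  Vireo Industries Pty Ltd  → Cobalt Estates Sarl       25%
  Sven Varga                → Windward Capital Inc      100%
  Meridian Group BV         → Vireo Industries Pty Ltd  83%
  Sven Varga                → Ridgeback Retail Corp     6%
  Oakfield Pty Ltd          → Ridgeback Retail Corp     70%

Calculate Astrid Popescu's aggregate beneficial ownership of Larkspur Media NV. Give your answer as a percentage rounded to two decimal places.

13.45%

Astrid reaches Larkspur along 4 paths.
Via Meridian → Oakfield → Ridgeback → Cobalt: 60% × 35% × 70% × 75% × 30% = 3.3075%.
Via Meridian → Vireo → Cobalt: 60% × 83% × 25% × 30% = 3.735%.
Via Meridian → Oakfield: 60% × 35% × 6% = 1.26%.
Via Meridian → Oakfield → Ridgeback: 60% × 35% × 70% × 35% = 5.145%.
Total: 3.3075% + 3.735% + 1.26% + 5.145% = 13.4475%.
Rounded: 13.45%.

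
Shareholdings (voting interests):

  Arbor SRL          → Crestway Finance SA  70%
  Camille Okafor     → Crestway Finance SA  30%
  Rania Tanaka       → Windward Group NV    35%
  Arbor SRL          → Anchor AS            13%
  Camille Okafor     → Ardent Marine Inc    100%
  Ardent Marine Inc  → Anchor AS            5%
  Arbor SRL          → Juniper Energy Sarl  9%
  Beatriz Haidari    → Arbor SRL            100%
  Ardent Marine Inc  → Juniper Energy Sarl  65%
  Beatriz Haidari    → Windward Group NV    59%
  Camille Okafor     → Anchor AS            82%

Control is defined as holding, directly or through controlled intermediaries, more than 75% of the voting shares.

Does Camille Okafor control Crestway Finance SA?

Camille holds 100% of Ardent, so Camille controls Ardent.
Ardent and Camille together hold 5% + 82% = 87% of Anchor, so Camille controls Anchor.
In Crestway, Camille's side holds only 30%, not > 75%.
So Camille does not control Crestway.

No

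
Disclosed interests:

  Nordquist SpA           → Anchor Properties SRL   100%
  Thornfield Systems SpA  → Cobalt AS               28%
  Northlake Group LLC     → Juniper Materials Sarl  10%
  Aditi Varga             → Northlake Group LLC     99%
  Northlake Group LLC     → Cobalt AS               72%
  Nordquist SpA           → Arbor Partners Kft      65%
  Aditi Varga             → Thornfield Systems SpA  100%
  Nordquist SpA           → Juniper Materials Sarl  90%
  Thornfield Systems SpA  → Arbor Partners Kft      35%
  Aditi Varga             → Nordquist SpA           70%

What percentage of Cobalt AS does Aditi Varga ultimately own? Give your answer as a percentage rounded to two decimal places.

Aditi reaches Cobalt along 2 paths.
Via Northlake: 99% × 72% = 71.28%.
Via Thornfield: 100% × 28% = 28%.
Total: 71.28% + 28% = 99.28%.

99.28%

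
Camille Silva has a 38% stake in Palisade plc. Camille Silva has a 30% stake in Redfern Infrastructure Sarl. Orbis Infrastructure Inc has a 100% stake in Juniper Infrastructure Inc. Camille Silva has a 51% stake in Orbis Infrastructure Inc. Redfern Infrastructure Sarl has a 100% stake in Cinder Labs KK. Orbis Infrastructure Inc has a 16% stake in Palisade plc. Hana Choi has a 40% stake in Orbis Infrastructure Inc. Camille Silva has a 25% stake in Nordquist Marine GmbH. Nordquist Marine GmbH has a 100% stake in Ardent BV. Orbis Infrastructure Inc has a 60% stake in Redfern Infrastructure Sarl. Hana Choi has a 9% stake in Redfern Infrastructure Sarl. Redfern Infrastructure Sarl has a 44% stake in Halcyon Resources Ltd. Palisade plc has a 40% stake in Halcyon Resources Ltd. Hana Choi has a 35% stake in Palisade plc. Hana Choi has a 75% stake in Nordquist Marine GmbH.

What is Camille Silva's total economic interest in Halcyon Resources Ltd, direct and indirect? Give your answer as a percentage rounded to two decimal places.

45.13%

Camille reaches Halcyon along 4 paths.
Via Redfern: 30% × 44% = 13.2%.
Via Orbis → Redfern: 51% × 60% × 44% = 13.464%.
Via Palisade: 38% × 40% = 15.2%.
Via Orbis → Palisade: 51% × 16% × 40% = 3.264%.
Total: 13.2% + 13.464% + 15.2% + 3.264% = 45.128%.
Rounded: 45.13%.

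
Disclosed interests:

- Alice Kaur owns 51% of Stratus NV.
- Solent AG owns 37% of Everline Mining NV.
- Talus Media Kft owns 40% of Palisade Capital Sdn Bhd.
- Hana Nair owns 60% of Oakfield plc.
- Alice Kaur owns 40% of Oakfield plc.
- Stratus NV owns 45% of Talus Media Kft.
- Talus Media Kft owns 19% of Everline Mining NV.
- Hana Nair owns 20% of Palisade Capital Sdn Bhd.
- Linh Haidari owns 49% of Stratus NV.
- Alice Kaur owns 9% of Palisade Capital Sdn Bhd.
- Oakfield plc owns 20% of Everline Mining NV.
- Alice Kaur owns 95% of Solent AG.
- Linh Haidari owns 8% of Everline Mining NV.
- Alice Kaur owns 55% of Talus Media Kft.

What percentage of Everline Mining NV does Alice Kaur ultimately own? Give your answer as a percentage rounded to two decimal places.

Alice reaches Everline along 4 paths.
Via Talus: 55% × 19% = 10.45%.
Via Stratus → Talus: 51% × 45% × 19% = 4.3605%.
Via Oakfield: 40% × 20% = 8%.
Via Solent: 95% × 37% = 35.15%.
Total: 10.45% + 4.3605% + 8% + 35.15% = 57.9605%.
Rounded: 57.96%.

57.96%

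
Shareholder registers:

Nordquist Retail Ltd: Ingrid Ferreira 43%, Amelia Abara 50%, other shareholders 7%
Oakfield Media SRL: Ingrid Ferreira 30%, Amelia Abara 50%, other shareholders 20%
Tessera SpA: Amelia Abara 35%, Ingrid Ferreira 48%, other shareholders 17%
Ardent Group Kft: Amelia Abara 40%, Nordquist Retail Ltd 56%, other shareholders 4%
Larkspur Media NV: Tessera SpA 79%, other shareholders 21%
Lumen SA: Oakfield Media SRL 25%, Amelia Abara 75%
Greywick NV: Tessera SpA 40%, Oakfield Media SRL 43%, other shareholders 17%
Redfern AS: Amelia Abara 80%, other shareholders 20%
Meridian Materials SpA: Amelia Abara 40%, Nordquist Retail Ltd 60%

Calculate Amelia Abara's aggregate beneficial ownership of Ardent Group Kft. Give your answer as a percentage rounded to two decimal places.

68.00%

Amelia reaches Ardent along 2 paths.
Direct stake: 40% = 40%.
Via Nordquist: 50% × 56% = 28%.
Total: 40% + 28% = 68%.
Rounded: 68.00%.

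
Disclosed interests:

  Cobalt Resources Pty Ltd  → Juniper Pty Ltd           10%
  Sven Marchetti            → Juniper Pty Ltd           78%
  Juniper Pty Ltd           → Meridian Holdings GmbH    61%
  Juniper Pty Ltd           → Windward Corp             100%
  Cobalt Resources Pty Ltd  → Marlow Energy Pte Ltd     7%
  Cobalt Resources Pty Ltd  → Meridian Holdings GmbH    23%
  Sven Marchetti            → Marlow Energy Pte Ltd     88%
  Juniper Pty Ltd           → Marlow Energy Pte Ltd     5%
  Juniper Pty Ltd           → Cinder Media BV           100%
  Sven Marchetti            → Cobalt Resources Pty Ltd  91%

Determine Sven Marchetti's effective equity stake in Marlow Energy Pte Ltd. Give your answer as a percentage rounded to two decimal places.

98.73%

Sven reaches Marlow along 4 paths.
Via Cobalt: 91% × 7% = 6.37%.
Direct stake: 88% = 88%.
Via Cobalt → Juniper: 91% × 10% × 5% = 0.455%.
Via Juniper: 78% × 5% = 3.9%.
Total: 6.37% + 88% + 0.455% + 3.9% = 98.725%.
Rounded: 98.73%.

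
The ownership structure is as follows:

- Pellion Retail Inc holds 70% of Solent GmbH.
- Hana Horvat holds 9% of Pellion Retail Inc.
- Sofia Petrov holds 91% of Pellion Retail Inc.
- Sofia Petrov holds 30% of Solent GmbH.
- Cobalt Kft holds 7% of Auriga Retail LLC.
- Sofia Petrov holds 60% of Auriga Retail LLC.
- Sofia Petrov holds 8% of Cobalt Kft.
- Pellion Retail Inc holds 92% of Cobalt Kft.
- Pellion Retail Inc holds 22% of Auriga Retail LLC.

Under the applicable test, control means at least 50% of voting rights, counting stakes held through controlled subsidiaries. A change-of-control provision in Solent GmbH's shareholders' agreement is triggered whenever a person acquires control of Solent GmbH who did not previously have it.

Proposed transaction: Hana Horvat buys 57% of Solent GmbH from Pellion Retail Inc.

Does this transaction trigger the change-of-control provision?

The purchase adds only to Hana's holdings (Pellion's stake shrinks), so Hana is the only person who could newly come to control Solent.
Hana's largest direct stake is 9% in Pellion, which does not meet the threshold, so Hana controls no company.
Neither Hana nor any entity Hana controls holds any voting interest in Solent.
So before the transaction, Hana does not control Solent.
After the purchase, Hana holds 57% of Solent directly, and Pellion's stake falls to 13%.
Hana holds 57% of Solent, so Hana controls Solent.
Hana did not control Solent before and does after, so the clause is triggered.

Yes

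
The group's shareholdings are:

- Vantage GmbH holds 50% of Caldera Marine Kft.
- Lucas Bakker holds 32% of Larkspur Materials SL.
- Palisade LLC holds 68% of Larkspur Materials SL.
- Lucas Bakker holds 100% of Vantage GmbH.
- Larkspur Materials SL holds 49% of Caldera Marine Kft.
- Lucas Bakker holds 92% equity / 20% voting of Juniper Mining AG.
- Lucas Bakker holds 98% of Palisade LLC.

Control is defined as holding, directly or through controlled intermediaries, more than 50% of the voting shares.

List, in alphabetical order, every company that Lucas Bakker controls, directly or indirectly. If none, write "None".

Caldera Marine Kft, Larkspur Materials SL, Palisade LLC, Vantage GmbH

Lucas holds 98% of Palisade, so Lucas controls Palisade.
Lucas and Palisade together hold 32% + 68% = 100% of Larkspur, so Lucas controls Larkspur.
Lucas holds 100% of Vantage, so Lucas controls Vantage.
Larkspur and Vantage together hold 49% + 50% = 99% of Caldera, so Lucas controls Caldera.
No other company's threshold is met.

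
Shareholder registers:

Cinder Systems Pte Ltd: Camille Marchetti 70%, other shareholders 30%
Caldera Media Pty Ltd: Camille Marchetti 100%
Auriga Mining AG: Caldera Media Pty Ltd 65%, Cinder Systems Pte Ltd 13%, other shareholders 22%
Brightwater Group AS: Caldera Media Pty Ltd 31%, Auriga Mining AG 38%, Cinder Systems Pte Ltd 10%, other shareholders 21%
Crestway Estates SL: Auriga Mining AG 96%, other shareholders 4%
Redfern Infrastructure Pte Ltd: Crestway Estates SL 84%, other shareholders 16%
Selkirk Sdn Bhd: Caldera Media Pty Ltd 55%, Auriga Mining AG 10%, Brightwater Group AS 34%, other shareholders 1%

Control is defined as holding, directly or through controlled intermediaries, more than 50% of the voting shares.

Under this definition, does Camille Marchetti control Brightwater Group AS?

Camille holds 70% of Cinder, so Camille controls Cinder.
Camille holds 100% of Caldera, so Camille controls Caldera.
Caldera and Cinder together hold 65% + 13% = 78% of Auriga, so Camille controls Auriga.
Caldera and Auriga and Cinder together hold 31% + 38% + 10% = 79% of Brightwater, so Camille controls Brightwater.

Yes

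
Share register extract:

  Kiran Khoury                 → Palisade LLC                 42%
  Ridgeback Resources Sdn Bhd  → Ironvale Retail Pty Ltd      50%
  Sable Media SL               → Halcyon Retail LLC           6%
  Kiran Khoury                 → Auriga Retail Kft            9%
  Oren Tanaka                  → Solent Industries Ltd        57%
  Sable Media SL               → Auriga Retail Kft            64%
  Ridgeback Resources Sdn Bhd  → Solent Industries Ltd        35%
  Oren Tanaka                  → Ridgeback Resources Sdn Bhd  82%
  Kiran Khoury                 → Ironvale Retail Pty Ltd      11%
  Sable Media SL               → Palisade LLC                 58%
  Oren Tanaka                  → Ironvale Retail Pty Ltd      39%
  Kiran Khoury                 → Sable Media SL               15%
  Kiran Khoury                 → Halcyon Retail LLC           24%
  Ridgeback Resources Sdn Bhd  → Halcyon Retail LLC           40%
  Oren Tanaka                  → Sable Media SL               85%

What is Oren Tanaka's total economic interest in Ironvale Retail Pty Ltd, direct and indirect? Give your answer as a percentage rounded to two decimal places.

80.00%

Oren reaches Ironvale along 2 paths.
Direct stake: 39% = 39%.
Via Ridgeback: 82% × 50% = 41%.
Total: 39% + 41% = 80%.
Rounded: 80.00%.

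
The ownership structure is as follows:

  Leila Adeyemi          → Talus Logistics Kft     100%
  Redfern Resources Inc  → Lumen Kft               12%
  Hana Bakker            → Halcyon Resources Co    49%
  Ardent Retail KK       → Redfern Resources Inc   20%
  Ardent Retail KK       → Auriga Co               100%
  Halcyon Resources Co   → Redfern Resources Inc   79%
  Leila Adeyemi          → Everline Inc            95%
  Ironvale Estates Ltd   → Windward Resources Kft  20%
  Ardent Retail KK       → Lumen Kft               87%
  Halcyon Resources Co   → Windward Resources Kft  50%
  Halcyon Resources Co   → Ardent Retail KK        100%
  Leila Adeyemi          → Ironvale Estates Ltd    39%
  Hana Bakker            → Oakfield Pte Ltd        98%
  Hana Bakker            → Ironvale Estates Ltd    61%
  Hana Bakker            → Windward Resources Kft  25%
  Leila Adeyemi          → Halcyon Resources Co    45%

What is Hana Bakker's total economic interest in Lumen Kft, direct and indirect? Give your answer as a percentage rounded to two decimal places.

48.45%

Hana reaches Lumen along 3 paths.
Via Halcyon → Ardent: 49% × 100% × 87% = 42.63%.
Via Halcyon → Ardent → Redfern: 49% × 100% × 20% × 12% = 1.176%.
Via Halcyon → Redfern: 49% × 79% × 12% = 4.6452%.
Total: 42.63% + 1.176% + 4.6452% = 48.4512%.
Rounded: 48.45%.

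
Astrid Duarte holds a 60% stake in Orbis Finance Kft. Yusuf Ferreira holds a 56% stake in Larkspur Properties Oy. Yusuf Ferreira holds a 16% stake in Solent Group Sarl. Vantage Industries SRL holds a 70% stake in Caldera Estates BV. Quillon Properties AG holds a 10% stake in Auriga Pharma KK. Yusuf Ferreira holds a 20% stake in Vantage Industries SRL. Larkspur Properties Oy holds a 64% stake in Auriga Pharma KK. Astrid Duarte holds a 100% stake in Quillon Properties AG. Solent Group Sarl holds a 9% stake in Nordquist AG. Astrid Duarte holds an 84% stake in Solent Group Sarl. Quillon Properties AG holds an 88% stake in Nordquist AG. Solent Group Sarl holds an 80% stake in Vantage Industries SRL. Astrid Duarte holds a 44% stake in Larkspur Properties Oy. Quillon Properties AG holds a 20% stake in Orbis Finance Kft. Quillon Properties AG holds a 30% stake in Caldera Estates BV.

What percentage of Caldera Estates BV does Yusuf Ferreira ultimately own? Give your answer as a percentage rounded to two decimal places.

22.96%

Yusuf reaches Caldera along 2 paths.
Via Solent → Vantage: 16% × 80% × 70% = 8.96%.
Via Vantage: 20% × 70% = 14%.
Total: 8.96% + 14% = 22.96%.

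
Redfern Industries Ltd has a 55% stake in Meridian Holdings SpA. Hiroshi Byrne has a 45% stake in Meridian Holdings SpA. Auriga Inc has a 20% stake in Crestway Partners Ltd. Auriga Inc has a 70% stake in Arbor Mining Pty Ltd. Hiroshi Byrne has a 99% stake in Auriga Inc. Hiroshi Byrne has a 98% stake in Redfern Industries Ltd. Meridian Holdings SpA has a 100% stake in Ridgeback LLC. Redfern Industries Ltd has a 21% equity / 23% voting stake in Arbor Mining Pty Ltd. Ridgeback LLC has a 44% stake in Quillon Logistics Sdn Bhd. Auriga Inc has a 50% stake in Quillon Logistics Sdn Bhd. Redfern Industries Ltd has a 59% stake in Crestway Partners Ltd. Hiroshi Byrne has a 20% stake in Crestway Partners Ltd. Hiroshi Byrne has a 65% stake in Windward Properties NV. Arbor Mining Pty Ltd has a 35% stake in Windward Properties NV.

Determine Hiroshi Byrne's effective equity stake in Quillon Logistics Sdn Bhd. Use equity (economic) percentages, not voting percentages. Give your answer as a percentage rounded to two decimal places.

Hiroshi reaches Quillon along 3 paths.
Via Meridian → Ridgeback: 45% × 100% × 44% = 19.8%.
Via Redfern → Meridian → Ridgeback: 98% × 55% × 100% × 44% = 23.716%.
Via Auriga: 99% × 50% = 49.5%.
Total: 19.8% + 23.716% + 49.5% = 93.016%.
Rounded: 93.02%.

93.02%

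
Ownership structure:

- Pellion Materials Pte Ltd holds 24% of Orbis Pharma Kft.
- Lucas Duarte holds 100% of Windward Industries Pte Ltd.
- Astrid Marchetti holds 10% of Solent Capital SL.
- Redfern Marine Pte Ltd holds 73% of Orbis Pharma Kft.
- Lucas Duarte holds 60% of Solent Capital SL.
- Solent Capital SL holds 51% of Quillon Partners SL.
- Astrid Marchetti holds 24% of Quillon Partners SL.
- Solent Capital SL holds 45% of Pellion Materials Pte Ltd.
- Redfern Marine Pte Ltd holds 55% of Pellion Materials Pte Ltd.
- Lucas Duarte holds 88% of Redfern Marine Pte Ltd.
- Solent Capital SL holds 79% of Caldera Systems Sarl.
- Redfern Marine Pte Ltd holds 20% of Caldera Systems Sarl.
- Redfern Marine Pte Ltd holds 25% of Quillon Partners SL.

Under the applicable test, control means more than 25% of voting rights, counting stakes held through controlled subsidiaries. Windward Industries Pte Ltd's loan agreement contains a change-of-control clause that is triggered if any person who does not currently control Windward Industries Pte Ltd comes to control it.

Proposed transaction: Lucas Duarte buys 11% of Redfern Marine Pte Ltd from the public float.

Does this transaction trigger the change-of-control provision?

No

The purchase changes only Lucas's holdings, so Lucas is the only person who could newly come to control Windward.
Lucas holds 100% of Windward, so Lucas controls Windward.
So Lucas already controls Windward before the transaction.
After the purchase, Lucas's direct stake in Redfern rises to 88% + 11% = 99%.
Lucas controlled Windward already, so this is not a new person acquiring control; every other person's position is unchanged or reduced.
No new person acquires control, so the clause is not triggered.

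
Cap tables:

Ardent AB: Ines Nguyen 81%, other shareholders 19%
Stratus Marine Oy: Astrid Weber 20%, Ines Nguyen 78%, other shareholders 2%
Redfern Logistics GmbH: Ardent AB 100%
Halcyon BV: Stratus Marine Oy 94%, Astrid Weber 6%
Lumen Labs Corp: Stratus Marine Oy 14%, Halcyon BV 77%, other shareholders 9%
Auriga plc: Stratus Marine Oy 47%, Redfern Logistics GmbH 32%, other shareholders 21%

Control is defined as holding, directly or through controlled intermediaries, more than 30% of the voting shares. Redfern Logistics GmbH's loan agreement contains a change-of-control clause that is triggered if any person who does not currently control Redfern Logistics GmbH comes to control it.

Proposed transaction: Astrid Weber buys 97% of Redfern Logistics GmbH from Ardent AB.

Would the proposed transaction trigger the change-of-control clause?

The purchase adds only to Astrid's holdings (Ardent's stake shrinks), so Astrid is the only person who could newly come to control Redfern.
Astrid's largest direct stake is 20% in Stratus, which does not meet the threshold, so Astrid controls no company.
Neither Astrid nor any entity Astrid controls holds any voting interest in Redfern.
So before the transaction, Astrid does not control Redfern.
After the purchase, Astrid holds 97% of Redfern directly, and Ardent's stake falls to 3%.
Astrid holds 97% of Redfern, so Astrid controls Redfern.
Astrid did not control Redfern before and does after, so the clause is triggered.

Yes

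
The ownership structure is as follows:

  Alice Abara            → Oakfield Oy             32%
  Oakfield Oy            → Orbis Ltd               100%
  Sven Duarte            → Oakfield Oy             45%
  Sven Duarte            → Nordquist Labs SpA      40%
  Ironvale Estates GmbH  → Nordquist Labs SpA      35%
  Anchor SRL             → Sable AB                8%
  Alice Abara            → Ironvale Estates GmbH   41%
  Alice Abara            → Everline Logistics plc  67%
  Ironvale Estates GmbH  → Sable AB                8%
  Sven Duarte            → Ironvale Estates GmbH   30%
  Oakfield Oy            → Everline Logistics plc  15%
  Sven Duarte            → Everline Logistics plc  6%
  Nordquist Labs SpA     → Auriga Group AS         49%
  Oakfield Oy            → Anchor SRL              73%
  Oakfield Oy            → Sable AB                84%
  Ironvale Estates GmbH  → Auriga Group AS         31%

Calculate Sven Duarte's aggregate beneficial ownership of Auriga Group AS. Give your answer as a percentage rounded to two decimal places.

Sven reaches Auriga along 3 paths.
Via Ironvale: 30% × 31% = 9.3%.
Via Ironvale → Nordquist: 30% × 35% × 49% = 5.145%.
Via Nordquist: 40% × 49% = 19.6%.
Total: 9.3% + 5.145% + 19.6% = 34.045%.
Rounded: 34.05%.

34.05%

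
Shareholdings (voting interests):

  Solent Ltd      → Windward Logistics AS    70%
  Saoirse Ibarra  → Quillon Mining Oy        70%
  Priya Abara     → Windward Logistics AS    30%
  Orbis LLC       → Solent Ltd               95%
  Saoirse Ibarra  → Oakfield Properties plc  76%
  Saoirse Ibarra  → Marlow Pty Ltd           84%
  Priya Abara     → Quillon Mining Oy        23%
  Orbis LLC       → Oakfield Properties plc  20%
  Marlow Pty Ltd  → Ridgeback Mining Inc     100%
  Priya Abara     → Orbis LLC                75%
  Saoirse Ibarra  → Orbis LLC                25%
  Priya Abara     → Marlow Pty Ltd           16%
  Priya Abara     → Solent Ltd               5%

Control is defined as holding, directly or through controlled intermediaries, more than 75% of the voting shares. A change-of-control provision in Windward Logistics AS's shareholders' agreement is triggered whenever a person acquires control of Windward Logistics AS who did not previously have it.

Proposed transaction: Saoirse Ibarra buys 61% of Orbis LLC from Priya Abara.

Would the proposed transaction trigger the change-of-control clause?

The purchase adds only to Saoirse's holdings (Priya's stake shrinks), so Saoirse is the only person who could newly come to control Windward.
Saoirse holds 84% of Marlow, so Saoirse controls Marlow.
Saoirse holds 76% of Oakfield, so Saoirse controls Oakfield.
Marlow holds 100% of Ridgeback, so Saoirse controls Ridgeback.
Neither Saoirse nor any entity Saoirse controls holds any voting interest in Windward.
So before the transaction, Saoirse does not control Windward.
After the purchase, Saoirse's direct stake in Orbis rises to 25% + 61% = 86%, and Priya's stake falls to 14%.
Saoirse holds 86% of Orbis, so Saoirse controls Orbis.
Orbis holds 95% of Solent, so Saoirse controls Solent.
Orbis and Saoirse together hold 20% + 76% = 96% of Oakfield, so Saoirse controls Oakfield.
After the transaction, Saoirse's side holds 70% of Windward, not > 75%, so Saoirse still does not control Windward.
No new person acquires control, so the clause is not triggered.

No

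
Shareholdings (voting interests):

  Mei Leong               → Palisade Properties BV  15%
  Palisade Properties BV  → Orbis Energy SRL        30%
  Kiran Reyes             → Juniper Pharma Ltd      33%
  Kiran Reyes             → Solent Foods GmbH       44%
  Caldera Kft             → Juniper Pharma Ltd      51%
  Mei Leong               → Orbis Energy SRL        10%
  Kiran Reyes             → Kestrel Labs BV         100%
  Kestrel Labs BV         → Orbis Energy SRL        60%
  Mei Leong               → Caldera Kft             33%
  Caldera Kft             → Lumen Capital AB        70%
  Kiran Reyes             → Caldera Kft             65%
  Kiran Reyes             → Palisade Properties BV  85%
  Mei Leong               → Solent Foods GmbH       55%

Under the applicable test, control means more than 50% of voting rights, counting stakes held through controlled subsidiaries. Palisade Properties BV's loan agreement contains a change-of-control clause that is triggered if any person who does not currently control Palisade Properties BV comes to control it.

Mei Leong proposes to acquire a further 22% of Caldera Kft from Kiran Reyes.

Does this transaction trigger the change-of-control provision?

No

The purchase adds only to Mei's holdings (Kiran's stake shrinks), so Mei is the only person who could newly come to control Palisade.
Mei holds 55% of Solent, so Mei controls Solent.
In Palisade, Mei's side holds only 15%, not > 50%.
So before the transaction, Mei does not control Palisade.
After the purchase, Mei's direct stake in Caldera rises to 33% + 22% = 55%, and Kiran's stake falls to 43%.
Mei holds 55% of Caldera, so Mei controls Caldera.
Caldera holds 70% of Lumen, so Mei controls Lumen.
Caldera holds 51% of Juniper, so Mei controls Juniper.
After the transaction, Mei's side holds 15% of Palisade, not > 50%, so Mei still does not control Palisade.
No new person acquires control, so the clause is not triggered.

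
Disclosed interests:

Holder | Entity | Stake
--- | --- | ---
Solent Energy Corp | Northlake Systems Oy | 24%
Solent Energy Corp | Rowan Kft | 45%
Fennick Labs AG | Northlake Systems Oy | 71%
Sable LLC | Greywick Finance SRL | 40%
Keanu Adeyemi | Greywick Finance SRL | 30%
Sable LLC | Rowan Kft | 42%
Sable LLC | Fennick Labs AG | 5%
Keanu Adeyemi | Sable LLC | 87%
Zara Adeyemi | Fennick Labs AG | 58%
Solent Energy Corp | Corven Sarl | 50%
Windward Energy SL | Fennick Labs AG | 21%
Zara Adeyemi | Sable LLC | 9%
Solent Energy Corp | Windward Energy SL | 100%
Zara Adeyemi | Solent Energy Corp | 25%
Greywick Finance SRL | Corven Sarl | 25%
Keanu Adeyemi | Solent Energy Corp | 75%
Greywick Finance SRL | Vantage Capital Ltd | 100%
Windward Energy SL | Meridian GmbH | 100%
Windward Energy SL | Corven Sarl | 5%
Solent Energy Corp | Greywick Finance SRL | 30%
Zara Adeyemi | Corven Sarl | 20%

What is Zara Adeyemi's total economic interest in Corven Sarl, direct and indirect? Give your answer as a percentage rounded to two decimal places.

Zara reaches Corven along 5 paths.
Via Solent → Windward: 25% × 100% × 5% = 1.25%.
Via Sable → Greywick: 9% × 40% × 25% = 0.9%.
Via Solent → Greywick: 25% × 30% × 25% = 1.875%.
Via Solent: 25% × 50% = 12.5%.
Direct stake: 20% = 20%.
Total: 1.25% + 0.9% + 1.875% + 12.5% + 20% = 36.525%.
Rounded: 36.53%.

36.53%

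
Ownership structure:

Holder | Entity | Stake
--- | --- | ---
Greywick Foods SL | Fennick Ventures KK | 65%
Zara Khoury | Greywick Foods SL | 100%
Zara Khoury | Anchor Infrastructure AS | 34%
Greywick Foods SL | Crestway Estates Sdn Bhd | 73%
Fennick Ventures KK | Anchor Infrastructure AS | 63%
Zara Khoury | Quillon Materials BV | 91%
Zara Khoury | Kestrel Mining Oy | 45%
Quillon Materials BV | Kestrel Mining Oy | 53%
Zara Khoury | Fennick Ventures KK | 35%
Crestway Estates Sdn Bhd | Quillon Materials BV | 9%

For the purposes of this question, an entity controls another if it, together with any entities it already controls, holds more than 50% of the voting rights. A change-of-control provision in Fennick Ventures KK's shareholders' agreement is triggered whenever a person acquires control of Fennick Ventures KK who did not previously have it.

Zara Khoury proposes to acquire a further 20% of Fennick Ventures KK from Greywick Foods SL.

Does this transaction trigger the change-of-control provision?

The purchase adds only to Zara's holdings (Greywick's stake shrinks), so Zara is the only person who could newly come to control Fennick.
Zara holds 100% of Greywick, so Zara controls Greywick.
Greywick and Zara together hold 65% + 35% = 100% of Fennick, so Zara controls Fennick.
So Zara already controls Fennick before the transaction.
After the purchase, Zara's direct stake in Fennick rises to 35% + 20% = 55%, and Greywick's stake falls to 45%.
Zara controlled Fennick already, so this is not a new person acquiring control; every other person's position is unchanged or reduced.
No new person acquires control, so the clause is not triggered.

No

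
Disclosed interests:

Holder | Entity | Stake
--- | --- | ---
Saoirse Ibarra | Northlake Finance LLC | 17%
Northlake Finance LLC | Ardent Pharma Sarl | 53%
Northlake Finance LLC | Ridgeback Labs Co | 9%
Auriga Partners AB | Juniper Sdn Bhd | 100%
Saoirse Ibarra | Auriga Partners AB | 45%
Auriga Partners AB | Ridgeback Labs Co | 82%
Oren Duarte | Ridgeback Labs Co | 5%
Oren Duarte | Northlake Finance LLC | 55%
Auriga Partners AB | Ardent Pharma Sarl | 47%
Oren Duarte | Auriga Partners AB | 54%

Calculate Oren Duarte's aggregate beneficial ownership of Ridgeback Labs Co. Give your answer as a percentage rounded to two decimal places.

Oren reaches Ridgeback along 3 paths.
Via Auriga: 54% × 82% = 44.28%.
Via Northlake: 55% × 9% = 4.95%.
Direct stake: 5% = 5%.
Total: 44.28% + 4.95% + 5% = 54.23%.

54.23%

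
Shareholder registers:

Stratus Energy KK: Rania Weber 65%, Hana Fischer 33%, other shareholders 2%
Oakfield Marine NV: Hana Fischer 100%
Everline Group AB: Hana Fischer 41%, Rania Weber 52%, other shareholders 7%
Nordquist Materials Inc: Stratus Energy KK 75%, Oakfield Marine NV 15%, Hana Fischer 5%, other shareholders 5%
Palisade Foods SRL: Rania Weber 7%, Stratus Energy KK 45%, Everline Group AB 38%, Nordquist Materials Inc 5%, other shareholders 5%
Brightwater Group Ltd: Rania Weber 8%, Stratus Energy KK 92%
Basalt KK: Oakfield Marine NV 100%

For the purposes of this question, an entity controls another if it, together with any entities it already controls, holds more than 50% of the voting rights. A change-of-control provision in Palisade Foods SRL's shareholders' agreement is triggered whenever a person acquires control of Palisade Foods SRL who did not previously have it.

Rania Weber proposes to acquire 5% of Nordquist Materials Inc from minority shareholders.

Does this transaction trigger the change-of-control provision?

The purchase changes only Rania's holdings, so Rania is the only person who could newly come to control Palisade.
Rania holds 65% of Stratus, so Rania controls Stratus.
Rania holds 52% of Everline, so Rania controls Everline.
Stratus holds 75% of Nordquist, so Rania controls Nordquist.
Rania and Stratus and Everline and Nordquist together hold 7% + 45% + 38% + 5% = 95% of Palisade, so Rania controls Palisade.
So Rania already controls Palisade before the transaction.
After the purchase, Rania holds 5% of Nordquist directly.
Rania controlled Palisade already, so this is not a new person acquiring control; every other person's position is unchanged or reduced.
No new person acquires control, so the clause is not triggered.

No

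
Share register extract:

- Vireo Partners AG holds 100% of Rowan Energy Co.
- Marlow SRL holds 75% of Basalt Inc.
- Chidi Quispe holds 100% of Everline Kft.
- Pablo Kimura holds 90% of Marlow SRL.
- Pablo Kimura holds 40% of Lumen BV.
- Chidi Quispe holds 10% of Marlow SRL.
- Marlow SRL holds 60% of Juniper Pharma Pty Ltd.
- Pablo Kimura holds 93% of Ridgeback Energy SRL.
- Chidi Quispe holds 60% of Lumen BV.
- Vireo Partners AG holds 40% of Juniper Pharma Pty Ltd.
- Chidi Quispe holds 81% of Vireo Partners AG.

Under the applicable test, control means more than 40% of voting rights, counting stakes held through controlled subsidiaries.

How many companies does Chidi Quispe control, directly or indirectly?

4

Chidi holds 81% of Vireo, so Chidi controls Vireo.
Chidi holds 60% of Lumen, so Chidi controls Lumen.
Chidi holds 100% of Everline, so Chidi controls Everline.
Vireo holds 100% of Rowan, so Chidi controls Rowan.
No other company's threshold is met.
Chidi controls 4 companies.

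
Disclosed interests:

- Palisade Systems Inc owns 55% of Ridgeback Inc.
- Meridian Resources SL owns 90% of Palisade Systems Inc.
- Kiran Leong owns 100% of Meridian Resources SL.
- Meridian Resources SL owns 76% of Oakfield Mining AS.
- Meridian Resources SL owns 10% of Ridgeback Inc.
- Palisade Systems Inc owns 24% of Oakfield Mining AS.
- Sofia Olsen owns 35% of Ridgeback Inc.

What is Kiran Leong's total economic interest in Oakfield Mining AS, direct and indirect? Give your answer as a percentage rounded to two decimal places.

Kiran reaches Oakfield along 2 paths.
Via Meridian → Palisade: 100% × 90% × 24% = 21.6%.
Via Meridian: 100% × 76% = 76%.
Total: 21.6% + 76% = 97.6%.
Rounded: 97.60%.

97.60%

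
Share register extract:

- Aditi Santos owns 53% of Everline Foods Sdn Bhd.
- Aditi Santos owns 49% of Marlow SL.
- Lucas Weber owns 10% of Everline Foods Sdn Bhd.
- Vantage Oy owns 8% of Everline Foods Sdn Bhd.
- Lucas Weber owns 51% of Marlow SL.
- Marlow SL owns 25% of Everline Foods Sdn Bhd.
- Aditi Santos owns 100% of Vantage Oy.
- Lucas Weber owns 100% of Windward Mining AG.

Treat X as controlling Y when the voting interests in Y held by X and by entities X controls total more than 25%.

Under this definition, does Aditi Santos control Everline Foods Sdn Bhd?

Aditi holds 100% of Vantage, so Aditi controls Vantage.
Aditi holds 49% of Marlow, so Aditi controls Marlow.
Vantage and Aditi and Marlow together hold 8% + 53% + 25% = 86% of Everline, so Aditi controls Everline.

Yes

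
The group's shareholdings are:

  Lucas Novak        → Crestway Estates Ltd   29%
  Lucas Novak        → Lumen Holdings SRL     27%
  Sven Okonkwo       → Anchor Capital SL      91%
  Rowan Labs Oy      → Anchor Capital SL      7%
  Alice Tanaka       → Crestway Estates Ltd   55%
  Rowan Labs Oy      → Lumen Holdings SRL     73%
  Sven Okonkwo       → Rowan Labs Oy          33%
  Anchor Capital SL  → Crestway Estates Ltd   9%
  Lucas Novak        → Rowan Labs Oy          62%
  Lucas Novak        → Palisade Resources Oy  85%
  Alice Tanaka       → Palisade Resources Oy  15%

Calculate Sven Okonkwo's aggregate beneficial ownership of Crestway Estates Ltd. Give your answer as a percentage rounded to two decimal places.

Sven reaches Crestway along 2 paths.
Via Anchor: 91% × 9% = 8.19%.
Via Rowan → Anchor: 33% × 7% × 9% = 0.2079%.
Total: 8.19% + 0.2079% = 8.3979%.
Rounded: 8.40%.

8.40%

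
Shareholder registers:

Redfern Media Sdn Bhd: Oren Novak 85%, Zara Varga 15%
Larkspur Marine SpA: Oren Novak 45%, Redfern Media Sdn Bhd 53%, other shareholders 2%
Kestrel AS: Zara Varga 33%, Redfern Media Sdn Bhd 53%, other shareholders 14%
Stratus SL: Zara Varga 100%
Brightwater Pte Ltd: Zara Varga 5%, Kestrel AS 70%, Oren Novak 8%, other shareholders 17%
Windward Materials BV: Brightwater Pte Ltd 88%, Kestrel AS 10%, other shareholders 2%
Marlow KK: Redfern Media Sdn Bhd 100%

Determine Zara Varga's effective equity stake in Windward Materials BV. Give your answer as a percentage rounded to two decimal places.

33.72%

Zara reaches Windward along 5 paths.
Via Brightwater: 5% × 88% = 4.4%.
Via Kestrel → Brightwater: 33% × 70% × 88% = 20.328%.
Via Redfern → Kestrel → Brightwater: 15% × 53% × 70% × 88% = 4.8972%.
Via Kestrel: 33% × 10% = 3.3%.
Via Redfern → Kestrel: 15% × 53% × 10% = 0.795%.
Total: 4.4% + 20.328% + 4.8972% + 3.3% + 0.795% = 33.7202%.
Rounded: 33.72%.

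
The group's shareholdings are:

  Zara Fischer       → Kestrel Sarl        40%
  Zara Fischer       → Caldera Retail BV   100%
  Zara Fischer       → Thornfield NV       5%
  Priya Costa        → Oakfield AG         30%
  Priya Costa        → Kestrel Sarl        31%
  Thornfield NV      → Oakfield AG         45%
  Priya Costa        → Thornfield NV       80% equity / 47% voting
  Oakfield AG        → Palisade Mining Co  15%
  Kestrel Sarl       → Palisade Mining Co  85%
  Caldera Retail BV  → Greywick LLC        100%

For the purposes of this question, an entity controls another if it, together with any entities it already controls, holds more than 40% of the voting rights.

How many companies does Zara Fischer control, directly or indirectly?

2

Zara holds 100% of Caldera, so Zara controls Caldera.
Caldera holds 100% of Greywick, so Zara controls Greywick.
No other company's threshold is met.
Zara controls 2 companies.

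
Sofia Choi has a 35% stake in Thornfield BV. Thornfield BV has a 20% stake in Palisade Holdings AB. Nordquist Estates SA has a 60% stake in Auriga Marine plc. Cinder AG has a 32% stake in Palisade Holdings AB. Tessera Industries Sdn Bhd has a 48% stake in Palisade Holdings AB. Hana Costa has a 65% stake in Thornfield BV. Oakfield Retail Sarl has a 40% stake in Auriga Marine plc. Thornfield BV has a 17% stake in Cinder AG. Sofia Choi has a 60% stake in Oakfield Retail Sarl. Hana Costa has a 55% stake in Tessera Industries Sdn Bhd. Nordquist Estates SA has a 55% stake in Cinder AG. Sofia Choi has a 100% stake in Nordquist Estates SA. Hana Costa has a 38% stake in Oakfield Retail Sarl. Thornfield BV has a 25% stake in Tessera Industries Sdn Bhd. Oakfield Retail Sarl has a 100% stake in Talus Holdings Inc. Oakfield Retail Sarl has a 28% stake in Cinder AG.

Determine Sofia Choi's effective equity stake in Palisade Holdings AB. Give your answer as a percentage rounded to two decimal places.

36.08%

Sofia reaches Palisade along 5 paths.
Via Thornfield: 35% × 20% = 7%.
Via Thornfield → Cinder: 35% × 17% × 32% = 1.904%.
Via Nordquist → Cinder: 100% × 55% × 32% = 17.6%.
Via Oakfield → Cinder: 60% × 28% × 32% = 5.376%.
Via Thornfield → Tessera: 35% × 25% × 48% = 4.2%.
Total: 7% + 1.904% + 17.6% + 5.376% + 4.2% = 36.08%.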